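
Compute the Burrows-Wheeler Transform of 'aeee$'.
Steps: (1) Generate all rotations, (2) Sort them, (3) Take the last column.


Rotations (sorted):
  0: $aeee -> last char: e
  1: aeee$ -> last char: $
  2: e$aee -> last char: e
  3: ee$ae -> last char: e
  4: eee$a -> last char: a


BWT = e$eea


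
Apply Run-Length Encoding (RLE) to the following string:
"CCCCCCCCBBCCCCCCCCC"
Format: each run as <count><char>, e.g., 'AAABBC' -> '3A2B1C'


Scanning runs left to right:
  i=0: run of 'C' x 8 -> '8C'
  i=8: run of 'B' x 2 -> '2B'
  i=10: run of 'C' x 9 -> '9C'

RLE = 8C2B9C


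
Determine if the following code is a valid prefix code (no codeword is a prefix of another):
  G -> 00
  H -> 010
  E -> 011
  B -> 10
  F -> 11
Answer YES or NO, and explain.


Checking each pair (does one codeword prefix another?):
  G='00' vs H='010': no prefix
  G='00' vs E='011': no prefix
  G='00' vs B='10': no prefix
  G='00' vs F='11': no prefix
  H='010' vs G='00': no prefix
  H='010' vs E='011': no prefix
  H='010' vs B='10': no prefix
  H='010' vs F='11': no prefix
  E='011' vs G='00': no prefix
  E='011' vs H='010': no prefix
  E='011' vs B='10': no prefix
  E='011' vs F='11': no prefix
  B='10' vs G='00': no prefix
  B='10' vs H='010': no prefix
  B='10' vs E='011': no prefix
  B='10' vs F='11': no prefix
  F='11' vs G='00': no prefix
  F='11' vs H='010': no prefix
  F='11' vs E='011': no prefix
  F='11' vs B='10': no prefix
No violation found over all pairs.

YES -- this is a valid prefix code. No codeword is a prefix of any other codeword.


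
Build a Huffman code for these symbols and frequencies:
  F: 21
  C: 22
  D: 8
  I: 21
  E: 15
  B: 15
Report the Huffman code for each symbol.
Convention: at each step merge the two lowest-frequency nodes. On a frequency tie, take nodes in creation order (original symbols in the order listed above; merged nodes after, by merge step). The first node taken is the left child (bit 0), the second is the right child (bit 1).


Huffman tree construction:
Step 1: Merge D(8) + E(15) = 23
Step 2: Merge B(15) + F(21) = 36
Step 3: Merge I(21) + C(22) = 43
Step 4: Merge (D+E)(23) + (B+F)(36) = 59
Step 5: Merge (I+C)(43) + ((D+E)+(B+F))(59) = 102
Read each symbol's code off the tree from the root (left child = 0, right child = 1).

Codes:
  F: 111 (length 3)
  C: 01 (length 2)
  D: 100 (length 3)
  I: 00 (length 2)
  E: 101 (length 3)
  B: 110 (length 3)
Average code length: 263/102 = 2.5784 bits/symbol


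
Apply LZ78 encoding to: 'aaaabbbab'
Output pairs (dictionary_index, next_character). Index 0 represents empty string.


LZ78 encoding steps:
Dictionary: {0: ''}
Step 1: w='' (idx 0), next='a' -> output (0, 'a'), add 'a' as idx 1
Step 2: w='a' (idx 1), next='a' -> output (1, 'a'), add 'aa' as idx 2
Step 3: w='a' (idx 1), next='b' -> output (1, 'b'), add 'ab' as idx 3
Step 4: w='' (idx 0), next='b' -> output (0, 'b'), add 'b' as idx 4
Step 5: w='b' (idx 4), next='a' -> output (4, 'a'), add 'ba' as idx 5
Step 6: w='b' (idx 4), end of input -> output (4, '')


Encoded: [(0, 'a'), (1, 'a'), (1, 'b'), (0, 'b'), (4, 'a'), (4, '')]


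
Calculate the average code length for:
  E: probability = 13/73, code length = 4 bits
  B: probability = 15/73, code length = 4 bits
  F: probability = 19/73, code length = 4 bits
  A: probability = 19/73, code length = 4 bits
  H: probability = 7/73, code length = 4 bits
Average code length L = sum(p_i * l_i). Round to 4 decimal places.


Weighted contributions p_i * l_i:
  E: (13/73) * 4 = 52/73
  B: (15/73) * 4 = 60/73
  F: (19/73) * 4 = 76/73
  A: (19/73) * 4 = 76/73
  H: (7/73) * 4 = 28/73
Sum = (52 + 60 + 76 + 76 + 28)/73 = 292/73

L = 292/73 = 4.0000 bits/symbol


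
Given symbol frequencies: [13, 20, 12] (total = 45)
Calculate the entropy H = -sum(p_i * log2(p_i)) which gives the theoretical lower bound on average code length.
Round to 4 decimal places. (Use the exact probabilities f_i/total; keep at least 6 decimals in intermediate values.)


Per-symbol terms -p_i * log2(p_i) with p_i = f_i/45:
  p = 13/45 = 0.288889: log2(p) = -1.791413, -p*log2(p) = 0.517519
  p = 20/45 = 0.444444: log2(p) = -1.169925, -p*log2(p) = 0.519967
  p = 12/45 = 0.266667: log2(p) = -1.906891, -p*log2(p) = 0.508504
H = 0.517519 + 0.519967 + 0.508504 = 1.545990

H = 1.546 bits/symbol


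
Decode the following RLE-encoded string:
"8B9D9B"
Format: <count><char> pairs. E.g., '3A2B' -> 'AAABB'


Expanding each <count><char> pair:
  8B -> 'BBBBBBBB'
  9D -> 'DDDDDDDDD'
  9B -> 'BBBBBBBBB'

Decoded = BBBBBBBBDDDDDDDDDBBBBBBBBB


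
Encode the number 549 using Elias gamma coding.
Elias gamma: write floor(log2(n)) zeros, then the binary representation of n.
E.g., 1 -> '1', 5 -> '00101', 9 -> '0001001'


num_bits = floor(log2(549)) + 1 = 10
leading_zeros = num_bits - 1 = 9
binary(549) = 1000100101

Elias gamma(549) = '000000000' + '1000100101' = 0000000001000100101 (19 bits)


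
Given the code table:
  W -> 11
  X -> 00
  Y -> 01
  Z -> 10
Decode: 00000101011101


Decoding:
00 -> X
00 -> X
01 -> Y
01 -> Y
01 -> Y
11 -> W
01 -> Y


Result: XXYYYWY


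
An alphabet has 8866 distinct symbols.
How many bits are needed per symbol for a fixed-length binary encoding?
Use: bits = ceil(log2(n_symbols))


log2(8866) = 13.1141
Bracket: 2^13 = 8192 < 8866 <= 2^14 = 16384
So ceil(log2(8866)) = 14

bits = ceil(log2(8866)) = ceil(13.1141) = 14 bits


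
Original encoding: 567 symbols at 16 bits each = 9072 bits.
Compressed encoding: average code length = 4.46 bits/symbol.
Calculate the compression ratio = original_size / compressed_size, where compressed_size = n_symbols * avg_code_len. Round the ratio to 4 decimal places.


original_size = n_symbols * orig_bits = 567 * 16 = 9072 bits
compressed_size = n_symbols * avg_code_len = 567 * 4.46 = 2528.82 bits
ratio = original_size / compressed_size = 9072 / 2528.82 = 3.5874

Compression ratio = 3.5874


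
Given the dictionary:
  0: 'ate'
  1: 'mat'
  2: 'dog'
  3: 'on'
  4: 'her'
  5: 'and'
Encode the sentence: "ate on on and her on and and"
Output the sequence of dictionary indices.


Look up each word in the dictionary:
  'ate' -> 0
  'on' -> 3
  'on' -> 3
  'and' -> 5
  'her' -> 4
  'on' -> 3
  'and' -> 5
  'and' -> 5

Encoded: [0, 3, 3, 5, 4, 3, 5, 5]


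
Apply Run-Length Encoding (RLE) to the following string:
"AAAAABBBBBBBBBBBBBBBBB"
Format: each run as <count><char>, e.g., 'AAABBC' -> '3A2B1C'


Scanning runs left to right:
  i=0: run of 'A' x 5 -> '5A'
  i=5: run of 'B' x 17 -> '17B'

RLE = 5A17B


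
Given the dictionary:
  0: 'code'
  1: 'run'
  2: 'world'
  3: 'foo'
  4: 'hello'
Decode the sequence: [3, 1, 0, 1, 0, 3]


Look up each index in the dictionary:
  3 -> 'foo'
  1 -> 'run'
  0 -> 'code'
  1 -> 'run'
  0 -> 'code'
  3 -> 'foo'

Decoded: "foo run code run code foo"


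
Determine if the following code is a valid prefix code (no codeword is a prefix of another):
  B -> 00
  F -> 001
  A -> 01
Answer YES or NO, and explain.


Checking each pair (does one codeword prefix another?):
  B='00' vs F='001': prefix -- VIOLATION

NO -- this is NOT a valid prefix code. B (00) is a prefix of F (001).


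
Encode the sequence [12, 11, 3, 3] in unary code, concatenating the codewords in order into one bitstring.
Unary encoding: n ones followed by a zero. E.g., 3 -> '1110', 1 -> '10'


Encode each number as n ones followed by a terminating 0:
  12 -> 1111111111110 (13 bits)
  11 -> 111111111110 (12 bits)
  3 -> 1110 (4 bits)
  3 -> 1110 (4 bits)
Total length = 13 + 12 + 4 + 4 = 33 bits.

Unary([12, 11, 3, 3]) = 111111111111011111111111011101110 (33 bits)


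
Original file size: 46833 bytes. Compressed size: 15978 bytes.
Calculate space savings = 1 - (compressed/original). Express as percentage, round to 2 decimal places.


ratio = compressed/original = 15978/46833 = 0.34117
savings = 1 - ratio = 1 - 0.34117 = 0.65883
as a percentage: 0.65883 * 100 = 65.88%

Space savings = 1 - 15978/46833 = 65.88%


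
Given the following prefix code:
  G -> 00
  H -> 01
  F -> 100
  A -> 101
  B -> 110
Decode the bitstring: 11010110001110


Decoding step by step:
Bits 110 -> B
Bits 101 -> A
Bits 100 -> F
Bits 01 -> H
Bits 110 -> B


Decoded message: BAFHB


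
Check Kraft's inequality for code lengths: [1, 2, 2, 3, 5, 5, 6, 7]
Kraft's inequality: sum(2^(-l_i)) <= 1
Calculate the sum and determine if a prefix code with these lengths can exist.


Sum = 2^(-1) + 2^(-2) + 2^(-2) + 2^(-3) + 2^(-5) + 2^(-5) + 2^(-6) + 2^(-7)
    = 0.5 + 0.25 + 0.25 + 0.125 + 0.03125 + 0.03125 + 0.015625 + 0.0078125
    = 155/128 = 1.2109375
Since 1.2109375 > 1, Kraft's inequality is NOT satisfied.
A prefix code with these lengths CANNOT exist.

Kraft sum = 1.2109375. Not satisfied.


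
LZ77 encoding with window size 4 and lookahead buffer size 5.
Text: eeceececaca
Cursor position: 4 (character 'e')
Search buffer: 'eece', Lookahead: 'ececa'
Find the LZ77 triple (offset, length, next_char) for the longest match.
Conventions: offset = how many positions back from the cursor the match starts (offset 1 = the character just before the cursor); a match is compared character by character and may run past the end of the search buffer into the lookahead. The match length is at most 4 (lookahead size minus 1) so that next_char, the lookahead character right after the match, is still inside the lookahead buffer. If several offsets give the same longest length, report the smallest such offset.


Try each offset into the search buffer:
  offset=1 (pos 3, char 'e'): match length 1
  offset=2 (pos 2, char 'c'): match length 0
  offset=3 (pos 1, char 'e'): match length 3
  offset=4 (pos 0, char 'e'): match length 1
Longest match has length 3 at offset 3.
next_char = character at position 4 + 3 = 7 -> 'c'

Best match: offset=3, length=3 (matching 'ece' starting at position 1)
LZ77 triple: (3, 3, 'c')


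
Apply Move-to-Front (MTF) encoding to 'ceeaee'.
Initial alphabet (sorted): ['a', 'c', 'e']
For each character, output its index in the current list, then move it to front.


MTF encoding:
'c': index 1 in ['a', 'c', 'e'] -> ['c', 'a', 'e']
'e': index 2 in ['c', 'a', 'e'] -> ['e', 'c', 'a']
'e': index 0 in ['e', 'c', 'a'] -> ['e', 'c', 'a']
'a': index 2 in ['e', 'c', 'a'] -> ['a', 'e', 'c']
'e': index 1 in ['a', 'e', 'c'] -> ['e', 'a', 'c']
'e': index 0 in ['e', 'a', 'c'] -> ['e', 'a', 'c']


Output: [1, 2, 0, 2, 1, 0]


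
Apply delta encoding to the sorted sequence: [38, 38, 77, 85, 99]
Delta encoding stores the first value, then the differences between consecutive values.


First value: 38
Deltas:
  38 - 38 = 0
  77 - 38 = 39
  85 - 77 = 8
  99 - 85 = 14


Delta encoded: [38, 0, 39, 8, 14]


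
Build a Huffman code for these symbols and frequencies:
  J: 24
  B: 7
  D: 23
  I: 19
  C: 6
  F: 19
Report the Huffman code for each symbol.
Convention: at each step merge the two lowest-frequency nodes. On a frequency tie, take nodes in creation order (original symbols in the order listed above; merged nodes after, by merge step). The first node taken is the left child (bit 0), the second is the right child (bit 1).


Huffman tree construction:
Step 1: Merge C(6) + B(7) = 13
Step 2: Merge (C+B)(13) + I(19) = 32
Step 3: Merge F(19) + D(23) = 42
Step 4: Merge J(24) + ((C+B)+I)(32) = 56
Step 5: Merge (F+D)(42) + (J+((C+B)+I))(56) = 98
Read each symbol's code off the tree from the root (left child = 0, right child = 1).

Codes:
  J: 10 (length 2)
  B: 1101 (length 4)
  D: 01 (length 2)
  I: 111 (length 3)
  C: 1100 (length 4)
  F: 00 (length 2)
Average code length: 241/98 = 2.4592 bits/symbol


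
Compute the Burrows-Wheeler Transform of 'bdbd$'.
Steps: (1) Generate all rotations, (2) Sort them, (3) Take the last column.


Rotations (sorted):
  0: $bdbd -> last char: d
  1: bd$bd -> last char: d
  2: bdbd$ -> last char: $
  3: d$bdb -> last char: b
  4: dbd$b -> last char: b


BWT = dd$bb


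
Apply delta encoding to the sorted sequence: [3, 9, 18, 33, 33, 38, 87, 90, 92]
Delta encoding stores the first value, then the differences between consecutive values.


First value: 3
Deltas:
  9 - 3 = 6
  18 - 9 = 9
  33 - 18 = 15
  33 - 33 = 0
  38 - 33 = 5
  87 - 38 = 49
  90 - 87 = 3
  92 - 90 = 2


Delta encoded: [3, 6, 9, 15, 0, 5, 49, 3, 2]


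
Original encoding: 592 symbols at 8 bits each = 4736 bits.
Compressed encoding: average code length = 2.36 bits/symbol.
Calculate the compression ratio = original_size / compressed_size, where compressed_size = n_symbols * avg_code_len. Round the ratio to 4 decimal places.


original_size = n_symbols * orig_bits = 592 * 8 = 4736 bits
compressed_size = n_symbols * avg_code_len = 592 * 2.36 = 1397.12 bits
ratio = original_size / compressed_size = 4736 / 1397.12 = 3.3898

Compression ratio = 3.3898


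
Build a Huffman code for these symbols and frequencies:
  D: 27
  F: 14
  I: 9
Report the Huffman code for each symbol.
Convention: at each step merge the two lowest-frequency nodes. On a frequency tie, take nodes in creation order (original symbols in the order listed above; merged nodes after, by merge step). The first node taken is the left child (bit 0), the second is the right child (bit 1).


Huffman tree construction:
Step 1: Merge I(9) + F(14) = 23
Step 2: Merge (I+F)(23) + D(27) = 50
Read each symbol's code off the tree from the root (left child = 0, right child = 1).

Codes:
  D: 1 (length 1)
  F: 01 (length 2)
  I: 00 (length 2)
Average code length: 73/50 = 1.4600 bits/symbol


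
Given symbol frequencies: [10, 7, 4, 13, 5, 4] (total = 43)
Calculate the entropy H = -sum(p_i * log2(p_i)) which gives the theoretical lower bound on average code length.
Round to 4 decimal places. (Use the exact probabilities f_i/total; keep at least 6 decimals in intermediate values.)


Per-symbol terms -p_i * log2(p_i) with p_i = f_i/43:
  p = 10/43 = 0.232558: log2(p) = -2.104337, -p*log2(p) = 0.489381
  p = 7/43 = 0.162791: log2(p) = -2.618910, -p*log2(p) = 0.426334
  p = 4/43 = 0.093023: log2(p) = -3.426265, -p*log2(p) = 0.318722
  p = 13/43 = 0.302326: log2(p) = -1.725825, -p*log2(p) = 0.521761
  p = 5/43 = 0.116279: log2(p) = -3.104337, -p*log2(p) = 0.360969
  p = 4/43 = 0.093023: log2(p) = -3.426265, -p*log2(p) = 0.318722
H = 0.489381 + 0.426334 + 0.318722 + 0.521761 + 0.360969 + 0.318722 = 2.435889

H = 2.4359 bits/symbol


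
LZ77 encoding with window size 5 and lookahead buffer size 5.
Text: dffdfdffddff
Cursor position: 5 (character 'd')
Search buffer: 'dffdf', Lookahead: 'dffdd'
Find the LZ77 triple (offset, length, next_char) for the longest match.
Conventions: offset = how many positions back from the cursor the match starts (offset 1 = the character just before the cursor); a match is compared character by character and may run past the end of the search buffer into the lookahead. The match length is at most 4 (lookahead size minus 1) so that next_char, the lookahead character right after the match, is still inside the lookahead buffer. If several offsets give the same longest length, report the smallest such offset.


Try each offset into the search buffer:
  offset=1 (pos 4, char 'f'): match length 0
  offset=2 (pos 3, char 'd'): match length 2
  offset=3 (pos 2, char 'f'): match length 0
  offset=4 (pos 1, char 'f'): match length 0
  offset=5 (pos 0, char 'd'): match length 4
Longest match has length 4 at offset 5.
next_char = character at position 5 + 4 = 9 -> 'd'

Best match: offset=5, length=4 (matching 'dffd' starting at position 0)
LZ77 triple: (5, 4, 'd')


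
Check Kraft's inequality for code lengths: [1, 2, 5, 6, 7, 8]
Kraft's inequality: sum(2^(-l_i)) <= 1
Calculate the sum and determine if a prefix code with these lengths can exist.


Sum = 2^(-1) + 2^(-2) + 2^(-5) + 2^(-6) + 2^(-7) + 2^(-8)
    = 0.5 + 0.25 + 0.03125 + 0.015625 + 0.0078125 + 0.00390625
    = 207/256 = 0.80859375
Since 0.80859375 <= 1, Kraft's inequality IS satisfied.
A prefix code with these lengths CAN exist.

Kraft sum = 0.80859375. Satisfied.


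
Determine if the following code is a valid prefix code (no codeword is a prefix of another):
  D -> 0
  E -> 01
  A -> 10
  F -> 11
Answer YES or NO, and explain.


Checking each pair (does one codeword prefix another?):
  D='0' vs E='01': prefix -- VIOLATION

NO -- this is NOT a valid prefix code. D (0) is a prefix of E (01).


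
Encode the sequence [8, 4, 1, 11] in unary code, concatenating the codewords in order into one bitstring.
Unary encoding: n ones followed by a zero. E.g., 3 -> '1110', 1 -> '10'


Encode each number as n ones followed by a terminating 0:
  8 -> 111111110 (9 bits)
  4 -> 11110 (5 bits)
  1 -> 10 (2 bits)
  11 -> 111111111110 (12 bits)
Total length = 9 + 5 + 2 + 12 = 28 bits.

Unary([8, 4, 1, 11]) = 1111111101111010111111111110 (28 bits)


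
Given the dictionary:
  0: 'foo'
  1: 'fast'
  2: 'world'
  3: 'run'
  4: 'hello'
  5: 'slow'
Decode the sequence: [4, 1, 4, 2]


Look up each index in the dictionary:
  4 -> 'hello'
  1 -> 'fast'
  4 -> 'hello'
  2 -> 'world'

Decoded: "hello fast hello world"


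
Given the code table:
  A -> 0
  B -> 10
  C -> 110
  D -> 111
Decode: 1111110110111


Decoding:
111 -> D
111 -> D
0 -> A
110 -> C
111 -> D


Result: DDACD


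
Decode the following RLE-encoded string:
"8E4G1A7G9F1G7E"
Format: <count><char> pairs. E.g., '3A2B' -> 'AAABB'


Expanding each <count><char> pair:
  8E -> 'EEEEEEEE'
  4G -> 'GGGG'
  1A -> 'A'
  7G -> 'GGGGGGG'
  9F -> 'FFFFFFFFF'
  1G -> 'G'
  7E -> 'EEEEEEE'

Decoded = EEEEEEEEGGGGAGGGGGGGFFFFFFFFFGEEEEEEE


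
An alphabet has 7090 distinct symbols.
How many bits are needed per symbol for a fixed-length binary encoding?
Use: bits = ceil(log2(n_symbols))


log2(7090) = 12.7916
Bracket: 2^12 = 4096 < 7090 <= 2^13 = 8192
So ceil(log2(7090)) = 13

bits = ceil(log2(7090)) = ceil(12.7916) = 13 bits


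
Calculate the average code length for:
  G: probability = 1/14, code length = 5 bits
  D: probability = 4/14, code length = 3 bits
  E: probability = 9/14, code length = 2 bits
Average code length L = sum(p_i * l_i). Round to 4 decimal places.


Weighted contributions p_i * l_i:
  G: (1/14) * 5 = 5/14
  D: (4/14) * 3 = 12/14
  E: (9/14) * 2 = 18/14
Sum = (5 + 12 + 18)/14 = 35/14

L = 35/14 = 2.5000 bits/symbol


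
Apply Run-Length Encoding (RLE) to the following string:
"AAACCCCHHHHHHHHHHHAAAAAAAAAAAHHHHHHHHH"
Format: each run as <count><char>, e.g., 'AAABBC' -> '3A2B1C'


Scanning runs left to right:
  i=0: run of 'A' x 3 -> '3A'
  i=3: run of 'C' x 4 -> '4C'
  i=7: run of 'H' x 11 -> '11H'
  i=18: run of 'A' x 11 -> '11A'
  i=29: run of 'H' x 9 -> '9H'

RLE = 3A4C11H11A9H


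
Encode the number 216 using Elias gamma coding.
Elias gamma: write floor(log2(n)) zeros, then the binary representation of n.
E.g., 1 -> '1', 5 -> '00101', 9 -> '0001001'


num_bits = floor(log2(216)) + 1 = 8
leading_zeros = num_bits - 1 = 7
binary(216) = 11011000

Elias gamma(216) = '0000000' + '11011000' = 000000011011000 (15 bits)


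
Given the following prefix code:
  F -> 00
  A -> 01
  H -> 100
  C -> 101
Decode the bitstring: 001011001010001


Decoding step by step:
Bits 00 -> F
Bits 101 -> C
Bits 100 -> H
Bits 101 -> C
Bits 00 -> F
Bits 01 -> A


Decoded message: FCHCFA


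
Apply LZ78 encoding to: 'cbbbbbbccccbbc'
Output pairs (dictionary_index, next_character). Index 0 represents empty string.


LZ78 encoding steps:
Dictionary: {0: ''}
Step 1: w='' (idx 0), next='c' -> output (0, 'c'), add 'c' as idx 1
Step 2: w='' (idx 0), next='b' -> output (0, 'b'), add 'b' as idx 2
Step 3: w='b' (idx 2), next='b' -> output (2, 'b'), add 'bb' as idx 3
Step 4: w='bb' (idx 3), next='b' -> output (3, 'b'), add 'bbb' as idx 4
Step 5: w='c' (idx 1), next='c' -> output (1, 'c'), add 'cc' as idx 5
Step 6: w='cc' (idx 5), next='b' -> output (5, 'b'), add 'ccb' as idx 6
Step 7: w='b' (idx 2), next='c' -> output (2, 'c'), add 'bc' as idx 7


Encoded: [(0, 'c'), (0, 'b'), (2, 'b'), (3, 'b'), (1, 'c'), (5, 'b'), (2, 'c')]


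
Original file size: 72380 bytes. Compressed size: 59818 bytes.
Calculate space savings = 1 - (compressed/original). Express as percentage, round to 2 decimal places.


ratio = compressed/original = 59818/72380 = 0.826444
savings = 1 - ratio = 1 - 0.826444 = 0.173556
as a percentage: 0.173556 * 100 = 17.36%

Space savings = 1 - 59818/72380 = 17.36%


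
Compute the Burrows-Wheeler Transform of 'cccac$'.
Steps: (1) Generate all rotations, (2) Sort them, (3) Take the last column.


Rotations (sorted):
  0: $cccac -> last char: c
  1: ac$ccc -> last char: c
  2: c$ccca -> last char: a
  3: cac$cc -> last char: c
  4: ccac$c -> last char: c
  5: cccac$ -> last char: $


BWT = ccacc$


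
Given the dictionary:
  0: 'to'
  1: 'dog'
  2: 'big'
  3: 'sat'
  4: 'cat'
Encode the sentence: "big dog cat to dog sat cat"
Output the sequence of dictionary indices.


Look up each word in the dictionary:
  'big' -> 2
  'dog' -> 1
  'cat' -> 4
  'to' -> 0
  'dog' -> 1
  'sat' -> 3
  'cat' -> 4

Encoded: [2, 1, 4, 0, 1, 3, 4]


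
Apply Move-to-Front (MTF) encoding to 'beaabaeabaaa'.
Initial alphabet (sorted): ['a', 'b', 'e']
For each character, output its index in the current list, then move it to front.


MTF encoding:
'b': index 1 in ['a', 'b', 'e'] -> ['b', 'a', 'e']
'e': index 2 in ['b', 'a', 'e'] -> ['e', 'b', 'a']
'a': index 2 in ['e', 'b', 'a'] -> ['a', 'e', 'b']
'a': index 0 in ['a', 'e', 'b'] -> ['a', 'e', 'b']
'b': index 2 in ['a', 'e', 'b'] -> ['b', 'a', 'e']
'a': index 1 in ['b', 'a', 'e'] -> ['a', 'b', 'e']
'e': index 2 in ['a', 'b', 'e'] -> ['e', 'a', 'b']
'a': index 1 in ['e', 'a', 'b'] -> ['a', 'e', 'b']
'b': index 2 in ['a', 'e', 'b'] -> ['b', 'a', 'e']
'a': index 1 in ['b', 'a', 'e'] -> ['a', 'b', 'e']
'a': index 0 in ['a', 'b', 'e'] -> ['a', 'b', 'e']
'a': index 0 in ['a', 'b', 'e'] -> ['a', 'b', 'e']


Output: [1, 2, 2, 0, 2, 1, 2, 1, 2, 1, 0, 0]


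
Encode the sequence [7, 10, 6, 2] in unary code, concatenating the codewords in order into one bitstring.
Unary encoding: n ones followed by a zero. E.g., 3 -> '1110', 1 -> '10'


Encode each number as n ones followed by a terminating 0:
  7 -> 11111110 (8 bits)
  10 -> 11111111110 (11 bits)
  6 -> 1111110 (7 bits)
  2 -> 110 (3 bits)
Total length = 8 + 11 + 7 + 3 = 29 bits.

Unary([7, 10, 6, 2]) = 11111110111111111101111110110 (29 bits)


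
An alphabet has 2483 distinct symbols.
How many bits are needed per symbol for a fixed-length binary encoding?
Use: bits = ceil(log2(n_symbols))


log2(2483) = 11.2779
Bracket: 2^11 = 2048 < 2483 <= 2^12 = 4096
So ceil(log2(2483)) = 12

bits = ceil(log2(2483)) = ceil(11.2779) = 12 bits


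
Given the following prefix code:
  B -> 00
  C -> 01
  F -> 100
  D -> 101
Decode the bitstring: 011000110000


Decoding step by step:
Bits 01 -> C
Bits 100 -> F
Bits 01 -> C
Bits 100 -> F
Bits 00 -> B


Decoded message: CFCFB


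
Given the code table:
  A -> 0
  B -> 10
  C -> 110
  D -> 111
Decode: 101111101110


Decoding:
10 -> B
111 -> D
110 -> C
111 -> D
0 -> A


Result: BDCDA


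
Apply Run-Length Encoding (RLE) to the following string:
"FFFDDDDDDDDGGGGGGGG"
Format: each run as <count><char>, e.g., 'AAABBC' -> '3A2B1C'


Scanning runs left to right:
  i=0: run of 'F' x 3 -> '3F'
  i=3: run of 'D' x 8 -> '8D'
  i=11: run of 'G' x 8 -> '8G'

RLE = 3F8D8G


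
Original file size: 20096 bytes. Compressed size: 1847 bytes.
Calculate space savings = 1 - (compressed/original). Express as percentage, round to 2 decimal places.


ratio = compressed/original = 1847/20096 = 0.091909
savings = 1 - ratio = 1 - 0.091909 = 0.908091
as a percentage: 0.908091 * 100 = 90.81%

Space savings = 1 - 1847/20096 = 90.81%


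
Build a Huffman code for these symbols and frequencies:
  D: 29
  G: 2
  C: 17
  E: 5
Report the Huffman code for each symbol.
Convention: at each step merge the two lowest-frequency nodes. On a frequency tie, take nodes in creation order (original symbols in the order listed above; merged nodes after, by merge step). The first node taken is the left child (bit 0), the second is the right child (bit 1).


Huffman tree construction:
Step 1: Merge G(2) + E(5) = 7
Step 2: Merge (G+E)(7) + C(17) = 24
Step 3: Merge ((G+E)+C)(24) + D(29) = 53
Read each symbol's code off the tree from the root (left child = 0, right child = 1).

Codes:
  D: 1 (length 1)
  G: 000 (length 3)
  C: 01 (length 2)
  E: 001 (length 3)
Average code length: 84/53 = 1.5849 bits/symbol


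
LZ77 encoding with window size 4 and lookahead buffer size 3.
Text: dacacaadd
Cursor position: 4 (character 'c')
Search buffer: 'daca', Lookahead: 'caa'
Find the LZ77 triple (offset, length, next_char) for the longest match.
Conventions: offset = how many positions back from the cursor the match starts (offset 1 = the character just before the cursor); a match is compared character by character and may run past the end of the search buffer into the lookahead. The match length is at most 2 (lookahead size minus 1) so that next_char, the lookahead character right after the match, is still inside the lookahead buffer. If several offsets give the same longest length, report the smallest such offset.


Try each offset into the search buffer:
  offset=1 (pos 3, char 'a'): match length 0
  offset=2 (pos 2, char 'c'): match length 2
  offset=3 (pos 1, char 'a'): match length 0
  offset=4 (pos 0, char 'd'): match length 0
Longest match has length 2 at offset 2.
next_char = character at position 4 + 2 = 6 -> 'a'

Best match: offset=2, length=2 (matching 'ca' starting at position 2)
LZ77 triple: (2, 2, 'a')


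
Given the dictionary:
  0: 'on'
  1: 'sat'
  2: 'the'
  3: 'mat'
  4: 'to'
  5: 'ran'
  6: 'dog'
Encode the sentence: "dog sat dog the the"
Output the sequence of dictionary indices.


Look up each word in the dictionary:
  'dog' -> 6
  'sat' -> 1
  'dog' -> 6
  'the' -> 2
  'the' -> 2

Encoded: [6, 1, 6, 2, 2]


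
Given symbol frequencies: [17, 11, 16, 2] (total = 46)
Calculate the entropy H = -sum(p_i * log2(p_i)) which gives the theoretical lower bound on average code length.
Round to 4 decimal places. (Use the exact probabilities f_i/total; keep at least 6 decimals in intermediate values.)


Per-symbol terms -p_i * log2(p_i) with p_i = f_i/46:
  p = 17/46 = 0.369565: log2(p) = -1.436099, -p*log2(p) = 0.530732
  p = 11/46 = 0.239130: log2(p) = -2.064130, -p*log2(p) = 0.493596
  p = 16/46 = 0.347826: log2(p) = -1.523562, -p*log2(p) = 0.529935
  p = 2/46 = 0.043478: log2(p) = -4.523562, -p*log2(p) = 0.196677
H = 0.530732 + 0.493596 + 0.529935 + 0.196677 = 1.750940

H = 1.7509 bits/symbol


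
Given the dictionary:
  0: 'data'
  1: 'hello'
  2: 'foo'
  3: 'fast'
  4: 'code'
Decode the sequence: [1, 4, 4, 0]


Look up each index in the dictionary:
  1 -> 'hello'
  4 -> 'code'
  4 -> 'code'
  0 -> 'data'

Decoded: "hello code code data"


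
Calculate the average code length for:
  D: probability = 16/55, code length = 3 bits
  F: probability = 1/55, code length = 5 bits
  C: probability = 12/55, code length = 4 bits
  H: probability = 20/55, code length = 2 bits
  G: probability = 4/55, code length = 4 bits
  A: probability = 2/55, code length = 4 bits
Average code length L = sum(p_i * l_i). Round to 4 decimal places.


Weighted contributions p_i * l_i:
  D: (16/55) * 3 = 48/55
  F: (1/55) * 5 = 5/55
  C: (12/55) * 4 = 48/55
  H: (20/55) * 2 = 40/55
  G: (4/55) * 4 = 16/55
  A: (2/55) * 4 = 8/55
Sum = (48 + 5 + 48 + 40 + 16 + 8)/55 = 165/55

L = 165/55 = 3.0000 bits/symbol


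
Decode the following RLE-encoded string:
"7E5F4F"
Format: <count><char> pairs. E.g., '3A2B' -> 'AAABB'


Expanding each <count><char> pair:
  7E -> 'EEEEEEE'
  5F -> 'FFFFF'
  4F -> 'FFFF'

Decoded = EEEEEEEFFFFFFFFF


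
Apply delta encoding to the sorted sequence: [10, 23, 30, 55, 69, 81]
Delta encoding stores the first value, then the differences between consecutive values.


First value: 10
Deltas:
  23 - 10 = 13
  30 - 23 = 7
  55 - 30 = 25
  69 - 55 = 14
  81 - 69 = 12


Delta encoded: [10, 13, 7, 25, 14, 12]


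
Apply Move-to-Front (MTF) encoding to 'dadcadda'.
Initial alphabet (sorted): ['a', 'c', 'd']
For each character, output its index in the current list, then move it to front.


MTF encoding:
'd': index 2 in ['a', 'c', 'd'] -> ['d', 'a', 'c']
'a': index 1 in ['d', 'a', 'c'] -> ['a', 'd', 'c']
'd': index 1 in ['a', 'd', 'c'] -> ['d', 'a', 'c']
'c': index 2 in ['d', 'a', 'c'] -> ['c', 'd', 'a']
'a': index 2 in ['c', 'd', 'a'] -> ['a', 'c', 'd']
'd': index 2 in ['a', 'c', 'd'] -> ['d', 'a', 'c']
'd': index 0 in ['d', 'a', 'c'] -> ['d', 'a', 'c']
'a': index 1 in ['d', 'a', 'c'] -> ['a', 'd', 'c']


Output: [2, 1, 1, 2, 2, 2, 0, 1]


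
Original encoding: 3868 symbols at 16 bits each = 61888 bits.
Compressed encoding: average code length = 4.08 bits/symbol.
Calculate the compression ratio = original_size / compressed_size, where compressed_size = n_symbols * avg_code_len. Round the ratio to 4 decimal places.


original_size = n_symbols * orig_bits = 3868 * 16 = 61888 bits
compressed_size = n_symbols * avg_code_len = 3868 * 4.08 = 15781.44 bits
ratio = original_size / compressed_size = 61888 / 15781.44 = 3.9216

Compression ratio = 3.9216


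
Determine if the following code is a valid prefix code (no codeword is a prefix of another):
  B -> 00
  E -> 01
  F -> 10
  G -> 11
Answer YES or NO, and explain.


Checking each pair (does one codeword prefix another?):
  B='00' vs E='01': no prefix
  B='00' vs F='10': no prefix
  B='00' vs G='11': no prefix
  E='01' vs B='00': no prefix
  E='01' vs F='10': no prefix
  E='01' vs G='11': no prefix
  F='10' vs B='00': no prefix
  F='10' vs E='01': no prefix
  F='10' vs G='11': no prefix
  G='11' vs B='00': no prefix
  G='11' vs E='01': no prefix
  G='11' vs F='10': no prefix
No violation found over all pairs.

YES -- this is a valid prefix code. No codeword is a prefix of any other codeword.


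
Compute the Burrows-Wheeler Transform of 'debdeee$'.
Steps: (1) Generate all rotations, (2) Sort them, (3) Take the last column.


Rotations (sorted):
  0: $debdeee -> last char: e
  1: bdeee$de -> last char: e
  2: debdeee$ -> last char: $
  3: deee$deb -> last char: b
  4: e$debdee -> last char: e
  5: ebdeee$d -> last char: d
  6: ee$debde -> last char: e
  7: eee$debd -> last char: d


BWT = ee$beded


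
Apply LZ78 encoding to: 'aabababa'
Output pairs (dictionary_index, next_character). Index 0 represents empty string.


LZ78 encoding steps:
Dictionary: {0: ''}
Step 1: w='' (idx 0), next='a' -> output (0, 'a'), add 'a' as idx 1
Step 2: w='a' (idx 1), next='b' -> output (1, 'b'), add 'ab' as idx 2
Step 3: w='ab' (idx 2), next='a' -> output (2, 'a'), add 'aba' as idx 3
Step 4: w='' (idx 0), next='b' -> output (0, 'b'), add 'b' as idx 4
Step 5: w='a' (idx 1), end of input -> output (1, '')


Encoded: [(0, 'a'), (1, 'b'), (2, 'a'), (0, 'b'), (1, '')]


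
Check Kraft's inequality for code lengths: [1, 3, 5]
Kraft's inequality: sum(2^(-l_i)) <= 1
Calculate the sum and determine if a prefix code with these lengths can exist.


Sum = 2^(-1) + 2^(-3) + 2^(-5)
    = 0.5 + 0.125 + 0.03125
    = 21/32 = 0.65625
Since 0.65625 <= 1, Kraft's inequality IS satisfied.
A prefix code with these lengths CAN exist.

Kraft sum = 0.65625. Satisfied.


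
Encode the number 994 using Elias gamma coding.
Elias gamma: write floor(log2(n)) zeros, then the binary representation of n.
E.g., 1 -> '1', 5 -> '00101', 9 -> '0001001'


num_bits = floor(log2(994)) + 1 = 10
leading_zeros = num_bits - 1 = 9
binary(994) = 1111100010

Elias gamma(994) = '000000000' + '1111100010' = 0000000001111100010 (19 bits)


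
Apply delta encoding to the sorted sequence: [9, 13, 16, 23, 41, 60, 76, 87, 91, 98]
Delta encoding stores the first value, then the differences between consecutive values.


First value: 9
Deltas:
  13 - 9 = 4
  16 - 13 = 3
  23 - 16 = 7
  41 - 23 = 18
  60 - 41 = 19
  76 - 60 = 16
  87 - 76 = 11
  91 - 87 = 4
  98 - 91 = 7


Delta encoded: [9, 4, 3, 7, 18, 19, 16, 11, 4, 7]


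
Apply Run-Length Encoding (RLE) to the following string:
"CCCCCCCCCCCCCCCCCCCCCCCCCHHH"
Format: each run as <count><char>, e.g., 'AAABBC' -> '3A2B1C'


Scanning runs left to right:
  i=0: run of 'C' x 25 -> '25C'
  i=25: run of 'H' x 3 -> '3H'

RLE = 25C3H


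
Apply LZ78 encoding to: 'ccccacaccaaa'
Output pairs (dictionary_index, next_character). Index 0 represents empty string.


LZ78 encoding steps:
Dictionary: {0: ''}
Step 1: w='' (idx 0), next='c' -> output (0, 'c'), add 'c' as idx 1
Step 2: w='c' (idx 1), next='c' -> output (1, 'c'), add 'cc' as idx 2
Step 3: w='c' (idx 1), next='a' -> output (1, 'a'), add 'ca' as idx 3
Step 4: w='ca' (idx 3), next='c' -> output (3, 'c'), add 'cac' as idx 4
Step 5: w='ca' (idx 3), next='a' -> output (3, 'a'), add 'caa' as idx 5
Step 6: w='' (idx 0), next='a' -> output (0, 'a'), add 'a' as idx 6


Encoded: [(0, 'c'), (1, 'c'), (1, 'a'), (3, 'c'), (3, 'a'), (0, 'a')]


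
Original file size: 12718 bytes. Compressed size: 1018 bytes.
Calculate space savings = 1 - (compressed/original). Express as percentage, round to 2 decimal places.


ratio = compressed/original = 1018/12718 = 0.080044
savings = 1 - ratio = 1 - 0.080044 = 0.919956
as a percentage: 0.919956 * 100 = 92.0%

Space savings = 1 - 1018/12718 = 92.0%


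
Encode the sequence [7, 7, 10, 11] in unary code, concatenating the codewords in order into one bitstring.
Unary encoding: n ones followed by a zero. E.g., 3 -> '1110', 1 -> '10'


Encode each number as n ones followed by a terminating 0:
  7 -> 11111110 (8 bits)
  7 -> 11111110 (8 bits)
  10 -> 11111111110 (11 bits)
  11 -> 111111111110 (12 bits)
Total length = 8 + 8 + 11 + 12 = 39 bits.

Unary([7, 7, 10, 11]) = 111111101111111011111111110111111111110 (39 bits)


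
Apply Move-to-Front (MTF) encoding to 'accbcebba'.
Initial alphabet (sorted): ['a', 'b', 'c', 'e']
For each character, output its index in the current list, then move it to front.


MTF encoding:
'a': index 0 in ['a', 'b', 'c', 'e'] -> ['a', 'b', 'c', 'e']
'c': index 2 in ['a', 'b', 'c', 'e'] -> ['c', 'a', 'b', 'e']
'c': index 0 in ['c', 'a', 'b', 'e'] -> ['c', 'a', 'b', 'e']
'b': index 2 in ['c', 'a', 'b', 'e'] -> ['b', 'c', 'a', 'e']
'c': index 1 in ['b', 'c', 'a', 'e'] -> ['c', 'b', 'a', 'e']
'e': index 3 in ['c', 'b', 'a', 'e'] -> ['e', 'c', 'b', 'a']
'b': index 2 in ['e', 'c', 'b', 'a'] -> ['b', 'e', 'c', 'a']
'b': index 0 in ['b', 'e', 'c', 'a'] -> ['b', 'e', 'c', 'a']
'a': index 3 in ['b', 'e', 'c', 'a'] -> ['a', 'b', 'e', 'c']


Output: [0, 2, 0, 2, 1, 3, 2, 0, 3]


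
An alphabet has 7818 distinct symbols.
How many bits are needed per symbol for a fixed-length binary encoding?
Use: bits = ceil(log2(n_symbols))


log2(7818) = 12.9326
Bracket: 2^12 = 4096 < 7818 <= 2^13 = 8192
So ceil(log2(7818)) = 13

bits = ceil(log2(7818)) = ceil(12.9326) = 13 bits


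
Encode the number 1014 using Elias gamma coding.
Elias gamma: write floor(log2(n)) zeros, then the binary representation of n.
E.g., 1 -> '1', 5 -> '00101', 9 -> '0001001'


num_bits = floor(log2(1014)) + 1 = 10
leading_zeros = num_bits - 1 = 9
binary(1014) = 1111110110

Elias gamma(1014) = '000000000' + '1111110110' = 0000000001111110110 (19 bits)


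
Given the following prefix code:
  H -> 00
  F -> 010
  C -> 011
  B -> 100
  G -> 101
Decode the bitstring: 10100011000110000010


Decoding step by step:
Bits 101 -> G
Bits 00 -> H
Bits 011 -> C
Bits 00 -> H
Bits 011 -> C
Bits 00 -> H
Bits 00 -> H
Bits 010 -> F


Decoded message: GHCHCHHF


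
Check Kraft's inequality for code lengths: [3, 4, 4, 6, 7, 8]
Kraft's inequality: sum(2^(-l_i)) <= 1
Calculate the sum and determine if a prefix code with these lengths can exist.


Sum = 2^(-3) + 2^(-4) + 2^(-4) + 2^(-6) + 2^(-7) + 2^(-8)
    = 0.125 + 0.0625 + 0.0625 + 0.015625 + 0.0078125 + 0.00390625
    = 71/256 = 0.27734375
Since 0.27734375 <= 1, Kraft's inequality IS satisfied.
A prefix code with these lengths CAN exist.

Kraft sum = 0.27734375. Satisfied.


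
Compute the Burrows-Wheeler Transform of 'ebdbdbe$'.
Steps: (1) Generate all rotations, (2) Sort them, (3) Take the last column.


Rotations (sorted):
  0: $ebdbdbe -> last char: e
  1: bdbdbe$e -> last char: e
  2: bdbe$ebd -> last char: d
  3: be$ebdbd -> last char: d
  4: dbdbe$eb -> last char: b
  5: dbe$ebdb -> last char: b
  6: e$ebdbdb -> last char: b
  7: ebdbdbe$ -> last char: $


BWT = eeddbbb$


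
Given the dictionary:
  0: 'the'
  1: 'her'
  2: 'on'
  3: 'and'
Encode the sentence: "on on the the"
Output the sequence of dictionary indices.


Look up each word in the dictionary:
  'on' -> 2
  'on' -> 2
  'the' -> 0
  'the' -> 0

Encoded: [2, 2, 0, 0]


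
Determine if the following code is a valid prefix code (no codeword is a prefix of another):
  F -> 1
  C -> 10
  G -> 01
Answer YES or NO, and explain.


Checking each pair (does one codeword prefix another?):
  F='1' vs C='10': prefix -- VIOLATION

NO -- this is NOT a valid prefix code. F (1) is a prefix of C (10).


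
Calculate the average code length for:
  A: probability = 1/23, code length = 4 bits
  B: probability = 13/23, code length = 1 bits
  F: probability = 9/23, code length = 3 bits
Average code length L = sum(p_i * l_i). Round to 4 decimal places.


Weighted contributions p_i * l_i:
  A: (1/23) * 4 = 4/23
  B: (13/23) * 1 = 13/23
  F: (9/23) * 3 = 27/23
Sum = (4 + 13 + 27)/23 = 44/23

L = 44/23 = 1.9130 bits/symbol


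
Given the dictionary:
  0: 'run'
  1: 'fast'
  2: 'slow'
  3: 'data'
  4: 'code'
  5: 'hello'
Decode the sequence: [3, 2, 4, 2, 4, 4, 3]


Look up each index in the dictionary:
  3 -> 'data'
  2 -> 'slow'
  4 -> 'code'
  2 -> 'slow'
  4 -> 'code'
  4 -> 'code'
  3 -> 'data'

Decoded: "data slow code slow code code data"


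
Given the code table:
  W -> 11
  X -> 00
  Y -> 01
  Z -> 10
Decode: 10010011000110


Decoding:
10 -> Z
01 -> Y
00 -> X
11 -> W
00 -> X
01 -> Y
10 -> Z


Result: ZYXWXYZ


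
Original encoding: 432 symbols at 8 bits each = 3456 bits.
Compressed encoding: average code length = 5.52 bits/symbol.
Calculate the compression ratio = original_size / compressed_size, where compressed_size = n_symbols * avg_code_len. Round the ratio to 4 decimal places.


original_size = n_symbols * orig_bits = 432 * 8 = 3456 bits
compressed_size = n_symbols * avg_code_len = 432 * 5.52 = 2384.64 bits
ratio = original_size / compressed_size = 3456 / 2384.64 = 1.4493

Compression ratio = 1.4493


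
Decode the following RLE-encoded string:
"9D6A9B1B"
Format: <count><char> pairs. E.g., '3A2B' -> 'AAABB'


Expanding each <count><char> pair:
  9D -> 'DDDDDDDDD'
  6A -> 'AAAAAA'
  9B -> 'BBBBBBBBB'
  1B -> 'B'

Decoded = DDDDDDDDDAAAAAABBBBBBBBBB


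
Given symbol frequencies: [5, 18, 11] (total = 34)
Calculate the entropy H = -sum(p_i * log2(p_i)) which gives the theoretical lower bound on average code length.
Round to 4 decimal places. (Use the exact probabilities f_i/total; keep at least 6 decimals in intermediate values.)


Per-symbol terms -p_i * log2(p_i) with p_i = f_i/34:
  p = 5/34 = 0.147059: log2(p) = -2.765535, -p*log2(p) = 0.406696
  p = 18/34 = 0.529412: log2(p) = -0.917538, -p*log2(p) = 0.485755
  p = 11/34 = 0.323529: log2(p) = -1.628031, -p*log2(p) = 0.526716
H = 0.406696 + 0.485755 + 0.526716 = 1.419167

H = 1.4192 bits/symbol


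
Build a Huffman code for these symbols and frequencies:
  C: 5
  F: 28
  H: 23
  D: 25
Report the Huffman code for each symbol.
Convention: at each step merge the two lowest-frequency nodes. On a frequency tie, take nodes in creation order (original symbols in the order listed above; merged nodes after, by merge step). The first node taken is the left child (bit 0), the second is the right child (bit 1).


Huffman tree construction:
Step 1: Merge C(5) + H(23) = 28
Step 2: Merge D(25) + F(28) = 53
Step 3: Merge (C+H)(28) + (D+F)(53) = 81
Read each symbol's code off the tree from the root (left child = 0, right child = 1).

Codes:
  C: 00 (length 2)
  F: 11 (length 2)
  H: 01 (length 2)
  D: 10 (length 2)
Average code length: 162/81 = 2.0000 bits/symbol


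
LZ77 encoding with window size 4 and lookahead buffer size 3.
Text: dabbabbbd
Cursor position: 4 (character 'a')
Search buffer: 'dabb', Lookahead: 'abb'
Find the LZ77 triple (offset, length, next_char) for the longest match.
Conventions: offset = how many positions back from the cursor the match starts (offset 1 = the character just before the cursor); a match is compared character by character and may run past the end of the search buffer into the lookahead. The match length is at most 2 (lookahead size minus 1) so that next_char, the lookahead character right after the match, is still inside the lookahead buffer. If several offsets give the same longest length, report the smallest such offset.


Try each offset into the search buffer:
  offset=1 (pos 3, char 'b'): match length 0
  offset=2 (pos 2, char 'b'): match length 0
  offset=3 (pos 1, char 'a'): match length 2
  offset=4 (pos 0, char 'd'): match length 0
Longest match has length 2 at offset 3.
next_char = character at position 4 + 2 = 6 -> 'b'

Best match: offset=3, length=2 (matching 'ab' starting at position 1)
LZ77 triple: (3, 2, 'b')
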